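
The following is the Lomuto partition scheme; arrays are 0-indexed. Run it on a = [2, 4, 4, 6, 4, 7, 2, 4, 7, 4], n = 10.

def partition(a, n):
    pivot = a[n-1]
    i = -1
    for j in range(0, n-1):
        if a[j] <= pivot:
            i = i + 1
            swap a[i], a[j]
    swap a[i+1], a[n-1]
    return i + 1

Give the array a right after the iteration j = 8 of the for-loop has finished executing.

pivot=4, i=-1
j=0: 2≤4, i=0, swap(0,0) ⇒ [2, 4, 4, 6, 4, 7, 2, 4, 7, 4]
j=1: 4≤4, i=1, swap(1,1) ⇒ [2, 4, 4, 6, 4, 7, 2, 4, 7, 4]
j=2: 4≤4, i=2, swap(2,2) ⇒ [2, 4, 4, 6, 4, 7, 2, 4, 7, 4]
j=3: 6>4, skip
j=4: 4≤4, i=3, swap(3,4) ⇒ [2, 4, 4, 4, 6, 7, 2, 4, 7, 4]
j=5: 7>4, skip
j=6: 2≤4, i=4, swap(4,6) ⇒ [2, 4, 4, 4, 2, 7, 6, 4, 7, 4]
j=7: 4≤4, i=5, swap(5,7) ⇒ [2, 4, 4, 4, 2, 4, 6, 7, 7, 4]
j=8: 7>4, skip
(after j=8) a = [2, 4, 4, 4, 2, 4, 6, 7, 7, 4]

[2, 4, 4, 4, 2, 4, 6, 7, 7, 4]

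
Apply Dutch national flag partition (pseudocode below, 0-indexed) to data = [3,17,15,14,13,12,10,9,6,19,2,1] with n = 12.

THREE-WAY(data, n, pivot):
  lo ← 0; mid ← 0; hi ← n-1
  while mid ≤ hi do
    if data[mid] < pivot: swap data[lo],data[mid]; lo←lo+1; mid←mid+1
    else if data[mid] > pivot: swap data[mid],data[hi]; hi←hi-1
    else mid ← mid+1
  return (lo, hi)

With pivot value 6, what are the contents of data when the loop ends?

lo=0 mid=0 hi=11
3<6: swap(0,0), lo=1 mid=1 ⇒ [3,17,15,14,13,12,10,9,6,19,2,1]
17>6: swap(1,11), hi=10 ⇒ [3,1,15,14,13,12,10,9,6,19,2,17]
1<6: swap(1,1), lo=2 mid=2 ⇒ [3,1,15,14,13,12,10,9,6,19,2,17]
15>6: swap(2,10), hi=9 ⇒ [3,1,2,14,13,12,10,9,6,19,15,17]
2<6: swap(2,2), lo=3 mid=3 ⇒ [3,1,2,14,13,12,10,9,6,19,15,17]
14>6: swap(3,9), hi=8 ⇒ [3,1,2,19,13,12,10,9,6,14,15,17]
19>6: swap(3,8), hi=7 ⇒ [3,1,2,6,13,12,10,9,19,14,15,17]
6=6: mid=4
13>6: swap(4,7), hi=6 ⇒ [3,1,2,6,9,12,10,13,19,14,15,17]
9>6: swap(4,6), hi=5 ⇒ [3,1,2,6,10,12,9,13,19,14,15,17]
10>6: swap(4,5), hi=4 ⇒ [3,1,2,6,12,10,9,13,19,14,15,17]
12>6: swap(4,4), hi=3 ⇒ [3,1,2,6,12,10,9,13,19,14,15,17]
done. lo=3 hi=3; data=[3,1,2,6,12,10,9,13,19,14,15,17]

[3,1,2,6,12,10,9,13,19,14,15,17]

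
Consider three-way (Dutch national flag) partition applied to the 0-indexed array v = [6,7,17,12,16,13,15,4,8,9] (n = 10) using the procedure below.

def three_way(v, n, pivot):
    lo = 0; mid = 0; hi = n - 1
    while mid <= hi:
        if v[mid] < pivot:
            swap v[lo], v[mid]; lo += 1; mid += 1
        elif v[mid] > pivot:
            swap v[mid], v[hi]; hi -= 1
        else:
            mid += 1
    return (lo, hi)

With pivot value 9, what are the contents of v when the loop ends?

pivot = 9; lo=0, mid=0, hi=9
v[mid]=6<9: swap v[0],v[0]; lo=1,mid=1 → [6,7,17,12,16,13,15,4,8,9]
v[mid]=7<9: swap v[1],v[1]; lo=2,mid=2 → [6,7,17,12,16,13,15,4,8,9]
v[mid]=17>9: swap v[2],v[9]; hi=8 → [6,7,9,12,16,13,15,4,8,17]
v[mid]=9=9: mid=3
v[mid]=12>9: swap v[3],v[8]; hi=7 → [6,7,9,8,16,13,15,4,12,17]
v[mid]=8<9: swap v[2],v[3]; lo=3,mid=4 → [6,7,8,9,16,13,15,4,12,17]
v[mid]=16>9: swap v[4],v[7]; hi=6 → [6,7,8,9,4,13,15,16,12,17]
v[mid]=4<9: swap v[3],v[4]; lo=4,mid=5 → [6,7,8,4,9,13,15,16,12,17]
v[mid]=13>9: swap v[5],v[6]; hi=5 → [6,7,8,4,9,15,13,16,12,17]
v[mid]=15>9: swap v[5],v[5]; hi=4 → [6,7,8,4,9,15,13,16,12,17]
end: lo=4, hi=4; v = [6,7,8,4,9,15,13,16,12,17]

[6,7,8,4,9,15,13,16,12,17]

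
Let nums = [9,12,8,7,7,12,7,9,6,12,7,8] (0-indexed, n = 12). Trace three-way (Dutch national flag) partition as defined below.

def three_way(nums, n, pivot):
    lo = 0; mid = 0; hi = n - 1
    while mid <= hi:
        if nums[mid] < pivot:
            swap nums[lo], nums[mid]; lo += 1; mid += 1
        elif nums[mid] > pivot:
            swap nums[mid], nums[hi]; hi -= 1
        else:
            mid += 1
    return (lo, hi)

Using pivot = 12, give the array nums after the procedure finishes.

pivot = 12; lo=0, mid=0, hi=11
nums[mid]=9<12: swap nums[0],nums[0]; lo=1,mid=1 → [9,12,8,7,7,12,7,9,6,12,7,8]
nums[mid]=12=12: mid=2
nums[mid]=8<12: swap nums[1],nums[2]; lo=2,mid=3 → [9,8,12,7,7,12,7,9,6,12,7,8]
nums[mid]=7<12: swap nums[2],nums[3]; lo=3,mid=4 → [9,8,7,12,7,12,7,9,6,12,7,8]
nums[mid]=7<12: swap nums[3],nums[4]; lo=4,mid=5 → [9,8,7,7,12,12,7,9,6,12,7,8]
nums[mid]=12=12: mid=6
nums[mid]=7<12: swap nums[4],nums[6]; lo=5,mid=7 → [9,8,7,7,7,12,12,9,6,12,7,8]
nums[mid]=9<12: swap nums[5],nums[7]; lo=6,mid=8 → [9,8,7,7,7,9,12,12,6,12,7,8]
nums[mid]=6<12: swap nums[6],nums[8]; lo=7,mid=9 → [9,8,7,7,7,9,6,12,12,12,7,8]
nums[mid]=12=12: mid=10
nums[mid]=7<12: swap nums[7],nums[10]; lo=8,mid=11 → [9,8,7,7,7,9,6,7,12,12,12,8]
nums[mid]=8<12: swap nums[8],nums[11]; lo=9,mid=12 → [9,8,7,7,7,9,6,7,8,12,12,12]
end: lo=9, hi=11; nums = [9,8,7,7,7,9,6,7,8,12,12,12]

[9,8,7,7,7,9,6,7,8,12,12,12]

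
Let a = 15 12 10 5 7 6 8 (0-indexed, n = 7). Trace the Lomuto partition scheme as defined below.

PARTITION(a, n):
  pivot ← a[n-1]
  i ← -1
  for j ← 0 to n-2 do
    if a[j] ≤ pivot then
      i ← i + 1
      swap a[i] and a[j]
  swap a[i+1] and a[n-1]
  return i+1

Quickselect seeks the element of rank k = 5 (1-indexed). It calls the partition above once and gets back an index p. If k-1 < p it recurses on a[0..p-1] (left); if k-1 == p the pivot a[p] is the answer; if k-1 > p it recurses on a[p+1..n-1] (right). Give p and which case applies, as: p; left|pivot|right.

pivot=8, i=-1
j=0: 15>8, skip
j=1: 12>8, skip
j=2: 10>8, skip
j=3: 5≤8, i=0, swap(0,3) ⇒ 5 12 10 15 7 6 8
j=4: 7≤8, i=1, swap(1,4) ⇒ 5 7 10 15 12 6 8
j=5: 6≤8, i=2, swap(2,5) ⇒ 5 7 6 15 12 10 8
swap(3,6) ⇒ 5 7 6 8 12 10 15; return 3
p = 3; k-1 = 4 > 3 ⇒ right

3; right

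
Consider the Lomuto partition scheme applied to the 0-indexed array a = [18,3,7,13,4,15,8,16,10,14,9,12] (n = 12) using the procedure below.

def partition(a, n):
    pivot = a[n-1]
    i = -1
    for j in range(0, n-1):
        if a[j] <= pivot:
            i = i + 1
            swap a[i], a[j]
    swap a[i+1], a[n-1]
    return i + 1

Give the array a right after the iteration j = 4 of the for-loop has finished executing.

pivot=12, i=-1
j=0: 18>12, skip
j=1: 3≤12, i=0, swap(0,1) ⇒ [3,18,7,13,4,15,8,16,10,14,9,12]
j=2: 7≤12, i=1, swap(1,2) ⇒ [3,7,18,13,4,15,8,16,10,14,9,12]
j=3: 13>12, skip
j=4: 4≤12, i=2, swap(2,4) ⇒ [3,7,4,13,18,15,8,16,10,14,9,12]
(after j=4) a = [3,7,4,13,18,15,8,16,10,14,9,12]

[3,7,4,13,18,15,8,16,10,14,9,12]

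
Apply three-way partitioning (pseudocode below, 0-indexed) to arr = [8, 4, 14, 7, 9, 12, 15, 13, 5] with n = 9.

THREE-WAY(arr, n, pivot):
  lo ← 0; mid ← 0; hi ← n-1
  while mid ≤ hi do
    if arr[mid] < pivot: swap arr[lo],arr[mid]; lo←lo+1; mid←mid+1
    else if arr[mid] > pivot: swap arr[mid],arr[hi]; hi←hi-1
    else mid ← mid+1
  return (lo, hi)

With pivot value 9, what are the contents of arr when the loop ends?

[8, 4, 5, 7, 9, 15, 13, 12, 14]

lo=0 mid=0 hi=8
8<9: swap(0,0), lo=1 mid=1 ⇒ [8, 4, 14, 7, 9, 12, 15, 13, 5]
4<9: swap(1,1), lo=2 mid=2 ⇒ [8, 4, 14, 7, 9, 12, 15, 13, 5]
14>9: swap(2,8), hi=7 ⇒ [8, 4, 5, 7, 9, 12, 15, 13, 14]
5<9: swap(2,2), lo=3 mid=3 ⇒ [8, 4, 5, 7, 9, 12, 15, 13, 14]
7<9: swap(3,3), lo=4 mid=4 ⇒ [8, 4, 5, 7, 9, 12, 15, 13, 14]
9=9: mid=5
12>9: swap(5,7), hi=6 ⇒ [8, 4, 5, 7, 9, 13, 15, 12, 14]
13>9: swap(5,6), hi=5 ⇒ [8, 4, 5, 7, 9, 15, 13, 12, 14]
15>9: swap(5,5), hi=4 ⇒ [8, 4, 5, 7, 9, 15, 13, 12, 14]
done. lo=4 hi=4; arr=[8, 4, 5, 7, 9, 15, 13, 12, 14]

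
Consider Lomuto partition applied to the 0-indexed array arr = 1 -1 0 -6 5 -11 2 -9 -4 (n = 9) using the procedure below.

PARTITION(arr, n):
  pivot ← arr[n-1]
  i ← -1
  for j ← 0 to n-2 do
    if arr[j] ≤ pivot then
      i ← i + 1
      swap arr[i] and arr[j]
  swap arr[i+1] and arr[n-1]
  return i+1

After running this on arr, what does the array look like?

-6 -11 -9 -4 5 -1 2 0 1

pivot = arr[8] = -4; i = -1
j=0: arr[0]=1 > -4 → no swap
j=1: arr[1]=-1 > -4 → no swap
j=2: arr[2]=0 > -4 → no swap
j=3: arr[3]=-6 ≤ -4 → i=0, swap arr[0],arr[3] → -6 -1 0 1 5 -11 2 -9 -4
j=4: arr[4]=5 > -4 → no swap
j=5: arr[5]=-11 ≤ -4 → i=1, swap arr[1],arr[5] → -6 -11 0 1 5 -1 2 -9 -4
j=6: arr[6]=2 > -4 → no swap
j=7: arr[7]=-9 ≤ -4 → i=2, swap arr[2],arr[7] → -6 -11 -9 1 5 -1 2 0 -4
final swap arr[3],arr[8] → -6 -11 -9 -4 5 -1 2 0 1; return 3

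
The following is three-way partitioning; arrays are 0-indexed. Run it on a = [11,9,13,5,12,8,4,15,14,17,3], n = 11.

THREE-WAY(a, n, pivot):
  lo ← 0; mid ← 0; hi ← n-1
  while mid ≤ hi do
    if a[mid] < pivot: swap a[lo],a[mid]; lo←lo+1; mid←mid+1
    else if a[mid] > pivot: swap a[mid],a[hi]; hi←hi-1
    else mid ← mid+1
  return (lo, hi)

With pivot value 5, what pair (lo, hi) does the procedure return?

(2, 2)

lo=0 mid=0 hi=10
11>5: swap(0,10), hi=9 ⇒ [3,9,13,5,12,8,4,15,14,17,11]
3<5: swap(0,0), lo=1 mid=1 ⇒ [3,9,13,5,12,8,4,15,14,17,11]
9>5: swap(1,9), hi=8 ⇒ [3,17,13,5,12,8,4,15,14,9,11]
17>5: swap(1,8), hi=7 ⇒ [3,14,13,5,12,8,4,15,17,9,11]
14>5: swap(1,7), hi=6 ⇒ [3,15,13,5,12,8,4,14,17,9,11]
15>5: swap(1,6), hi=5 ⇒ [3,4,13,5,12,8,15,14,17,9,11]
4<5: swap(1,1), lo=2 mid=2 ⇒ [3,4,13,5,12,8,15,14,17,9,11]
13>5: swap(2,5), hi=4 ⇒ [3,4,8,5,12,13,15,14,17,9,11]
8>5: swap(2,4), hi=3 ⇒ [3,4,12,5,8,13,15,14,17,9,11]
12>5: swap(2,3), hi=2 ⇒ [3,4,5,12,8,13,15,14,17,9,11]
5=5: mid=3
done. lo=2 hi=2; a=[3,4,5,12,8,13,15,14,17,9,11]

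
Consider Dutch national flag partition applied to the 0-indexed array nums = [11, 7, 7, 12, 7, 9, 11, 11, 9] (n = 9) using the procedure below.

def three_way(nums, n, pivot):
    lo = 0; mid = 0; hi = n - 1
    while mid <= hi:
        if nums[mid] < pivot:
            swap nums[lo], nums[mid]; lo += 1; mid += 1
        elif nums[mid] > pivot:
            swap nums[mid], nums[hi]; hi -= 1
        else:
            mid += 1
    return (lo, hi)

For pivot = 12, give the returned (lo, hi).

(8, 8)

pivot = 12; lo=0, mid=0, hi=8
nums[mid]=11<12: swap nums[0],nums[0]; lo=1,mid=1 → [11, 7, 7, 12, 7, 9, 11, 11, 9]
nums[mid]=7<12: swap nums[1],nums[1]; lo=2,mid=2 → [11, 7, 7, 12, 7, 9, 11, 11, 9]
nums[mid]=7<12: swap nums[2],nums[2]; lo=3,mid=3 → [11, 7, 7, 12, 7, 9, 11, 11, 9]
nums[mid]=12=12: mid=4
nums[mid]=7<12: swap nums[3],nums[4]; lo=4,mid=5 → [11, 7, 7, 7, 12, 9, 11, 11, 9]
nums[mid]=9<12: swap nums[4],nums[5]; lo=5,mid=6 → [11, 7, 7, 7, 9, 12, 11, 11, 9]
nums[mid]=11<12: swap nums[5],nums[6]; lo=6,mid=7 → [11, 7, 7, 7, 9, 11, 12, 11, 9]
nums[mid]=11<12: swap nums[6],nums[7]; lo=7,mid=8 → [11, 7, 7, 7, 9, 11, 11, 12, 9]
nums[mid]=9<12: swap nums[7],nums[8]; lo=8,mid=9 → [11, 7, 7, 7, 9, 11, 11, 9, 12]
end: lo=8, hi=8; nums = [11, 7, 7, 7, 9, 11, 11, 9, 12]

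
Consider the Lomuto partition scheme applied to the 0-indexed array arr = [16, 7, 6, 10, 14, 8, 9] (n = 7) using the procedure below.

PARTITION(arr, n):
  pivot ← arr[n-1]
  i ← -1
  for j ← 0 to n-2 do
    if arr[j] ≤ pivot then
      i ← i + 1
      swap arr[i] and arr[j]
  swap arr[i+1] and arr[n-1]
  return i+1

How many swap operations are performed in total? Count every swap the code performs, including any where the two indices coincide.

pivot=9, i=-1
j=0: 16>9, skip
j=1: 7≤9, i=0, swap(0,1) ⇒ [7, 16, 6, 10, 14, 8, 9]
j=2: 6≤9, i=1, swap(1,2) ⇒ [7, 6, 16, 10, 14, 8, 9]
j=3: 10>9, skip
j=4: 14>9, skip
j=5: 8≤9, i=2, swap(2,5) ⇒ [7, 6, 8, 10, 14, 16, 9]
swap(3,6) ⇒ [7, 6, 8, 9, 14, 16, 10]; return 3

4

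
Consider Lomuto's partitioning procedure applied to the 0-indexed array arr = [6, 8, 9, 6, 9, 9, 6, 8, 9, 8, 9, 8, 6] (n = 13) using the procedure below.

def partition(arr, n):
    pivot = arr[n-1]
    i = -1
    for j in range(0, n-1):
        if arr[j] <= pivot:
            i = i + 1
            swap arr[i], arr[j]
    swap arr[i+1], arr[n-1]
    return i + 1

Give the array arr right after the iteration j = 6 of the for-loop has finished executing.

pivot = arr[12] = 6; i = -1
j=0: arr[0]=6 ≤ 6 → i=0, swap arr[0],arr[0] (no change) → [6, 8, 9, 6, 9, 9, 6, 8, 9, 8, 9, 8, 6]
j=1: arr[1]=8 > 6 → no swap
j=2: arr[2]=9 > 6 → no swap
j=3: arr[3]=6 ≤ 6 → i=1, swap arr[1],arr[3] → [6, 6, 9, 8, 9, 9, 6, 8, 9, 8, 9, 8, 6]
j=4: arr[4]=9 > 6 → no swap
j=5: arr[5]=9 > 6 → no swap
j=6: arr[6]=6 ≤ 6 → i=2, swap arr[2],arr[6] → [6, 6, 6, 8, 9, 9, 9, 8, 9, 8, 9, 8, 6]
(after j=6) arr = [6, 6, 6, 8, 9, 9, 9, 8, 9, 8, 9, 8, 6]

[6, 6, 6, 8, 9, 9, 9, 8, 9, 8, 9, 8, 6]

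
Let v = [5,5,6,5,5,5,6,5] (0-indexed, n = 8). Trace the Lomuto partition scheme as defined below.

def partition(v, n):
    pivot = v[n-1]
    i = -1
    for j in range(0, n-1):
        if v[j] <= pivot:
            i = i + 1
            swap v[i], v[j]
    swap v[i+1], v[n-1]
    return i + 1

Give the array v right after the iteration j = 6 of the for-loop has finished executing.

[5,5,5,5,5,6,6,5]

pivot = v[7] = 5; i = -1
j=0: v[0]=5 ≤ 5 → i=0, swap v[0],v[0] (no change) → [5,5,6,5,5,5,6,5]
j=1: v[1]=5 ≤ 5 → i=1, swap v[1],v[1] (no change) → [5,5,6,5,5,5,6,5]
j=2: v[2]=6 > 5 → no swap
j=3: v[3]=5 ≤ 5 → i=2, swap v[2],v[3] → [5,5,5,6,5,5,6,5]
j=4: v[4]=5 ≤ 5 → i=3, swap v[3],v[4] → [5,5,5,5,6,5,6,5]
j=5: v[5]=5 ≤ 5 → i=4, swap v[4],v[5] → [5,5,5,5,5,6,6,5]
j=6: v[6]=6 > 5 → no swap
(after j=6) v = [5,5,5,5,5,6,6,5]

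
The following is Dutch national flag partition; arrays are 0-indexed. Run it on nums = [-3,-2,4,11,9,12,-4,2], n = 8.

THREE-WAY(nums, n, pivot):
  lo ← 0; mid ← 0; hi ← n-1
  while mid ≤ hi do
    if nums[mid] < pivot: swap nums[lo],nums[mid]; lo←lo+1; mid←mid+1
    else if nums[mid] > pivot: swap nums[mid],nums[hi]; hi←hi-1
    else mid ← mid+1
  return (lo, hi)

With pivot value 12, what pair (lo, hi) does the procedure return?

(7, 7)

pivot = 12; lo=0, mid=0, hi=7
nums[mid]=-3<12: swap nums[0],nums[0]; lo=1,mid=1 → [-3,-2,4,11,9,12,-4,2]
nums[mid]=-2<12: swap nums[1],nums[1]; lo=2,mid=2 → [-3,-2,4,11,9,12,-4,2]
nums[mid]=4<12: swap nums[2],nums[2]; lo=3,mid=3 → [-3,-2,4,11,9,12,-4,2]
nums[mid]=11<12: swap nums[3],nums[3]; lo=4,mid=4 → [-3,-2,4,11,9,12,-4,2]
nums[mid]=9<12: swap nums[4],nums[4]; lo=5,mid=5 → [-3,-2,4,11,9,12,-4,2]
nums[mid]=12=12: mid=6
nums[mid]=-4<12: swap nums[5],nums[6]; lo=6,mid=7 → [-3,-2,4,11,9,-4,12,2]
nums[mid]=2<12: swap nums[6],nums[7]; lo=7,mid=8 → [-3,-2,4,11,9,-4,2,12]
end: lo=7, hi=7; nums = [-3,-2,4,11,9,-4,2,12]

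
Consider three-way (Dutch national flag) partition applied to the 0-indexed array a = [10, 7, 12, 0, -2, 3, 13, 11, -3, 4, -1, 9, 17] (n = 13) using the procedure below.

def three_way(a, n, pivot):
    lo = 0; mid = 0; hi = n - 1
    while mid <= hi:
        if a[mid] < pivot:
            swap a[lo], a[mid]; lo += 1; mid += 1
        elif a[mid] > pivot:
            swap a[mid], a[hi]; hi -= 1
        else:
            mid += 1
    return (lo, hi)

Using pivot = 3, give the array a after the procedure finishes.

pivot = 3; lo=0, mid=0, hi=12
a[mid]=10>3: swap a[0],a[12]; hi=11 → [17, 7, 12, 0, -2, 3, 13, 11, -3, 4, -1, 9, 10]
a[mid]=17>3: swap a[0],a[11]; hi=10 → [9, 7, 12, 0, -2, 3, 13, 11, -3, 4, -1, 17, 10]
a[mid]=9>3: swap a[0],a[10]; hi=9 → [-1, 7, 12, 0, -2, 3, 13, 11, -3, 4, 9, 17, 10]
a[mid]=-1<3: swap a[0],a[0]; lo=1,mid=1 → [-1, 7, 12, 0, -2, 3, 13, 11, -3, 4, 9, 17, 10]
a[mid]=7>3: swap a[1],a[9]; hi=8 → [-1, 4, 12, 0, -2, 3, 13, 11, -3, 7, 9, 17, 10]
a[mid]=4>3: swap a[1],a[8]; hi=7 → [-1, -3, 12, 0, -2, 3, 13, 11, 4, 7, 9, 17, 10]
a[mid]=-3<3: swap a[1],a[1]; lo=2,mid=2 → [-1, -3, 12, 0, -2, 3, 13, 11, 4, 7, 9, 17, 10]
a[mid]=12>3: swap a[2],a[7]; hi=6 → [-1, -3, 11, 0, -2, 3, 13, 12, 4, 7, 9, 17, 10]
a[mid]=11>3: swap a[2],a[6]; hi=5 → [-1, -3, 13, 0, -2, 3, 11, 12, 4, 7, 9, 17, 10]
a[mid]=13>3: swap a[2],a[5]; hi=4 → [-1, -3, 3, 0, -2, 13, 11, 12, 4, 7, 9, 17, 10]
a[mid]=3=3: mid=3
a[mid]=0<3: swap a[2],a[3]; lo=3,mid=4 → [-1, -3, 0, 3, -2, 13, 11, 12, 4, 7, 9, 17, 10]
a[mid]=-2<3: swap a[3],a[4]; lo=4,mid=5 → [-1, -3, 0, -2, 3, 13, 11, 12, 4, 7, 9, 17, 10]
end: lo=4, hi=4; a = [-1, -3, 0, -2, 3, 13, 11, 12, 4, 7, 9, 17, 10]

[-1, -3, 0, -2, 3, 13, 11, 12, 4, 7, 9, 17, 10]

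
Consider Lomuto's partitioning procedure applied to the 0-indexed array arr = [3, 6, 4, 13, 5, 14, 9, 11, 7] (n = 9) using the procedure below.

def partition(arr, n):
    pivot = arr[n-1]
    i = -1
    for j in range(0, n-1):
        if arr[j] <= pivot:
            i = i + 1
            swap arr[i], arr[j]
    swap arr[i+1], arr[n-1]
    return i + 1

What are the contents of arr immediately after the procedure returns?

pivot=7, i=-1
j=0: 3≤7, i=0, swap(0,0) ⇒ [3, 6, 4, 13, 5, 14, 9, 11, 7]
j=1: 6≤7, i=1, swap(1,1) ⇒ [3, 6, 4, 13, 5, 14, 9, 11, 7]
j=2: 4≤7, i=2, swap(2,2) ⇒ [3, 6, 4, 13, 5, 14, 9, 11, 7]
j=3: 13>7, skip
j=4: 5≤7, i=3, swap(3,4) ⇒ [3, 6, 4, 5, 13, 14, 9, 11, 7]
j=5: 14>7, skip
j=6: 9>7, skip
j=7: 11>7, skip
swap(4,8) ⇒ [3, 6, 4, 5, 7, 14, 9, 11, 13]; return 4

[3, 6, 4, 5, 7, 14, 9, 11, 13]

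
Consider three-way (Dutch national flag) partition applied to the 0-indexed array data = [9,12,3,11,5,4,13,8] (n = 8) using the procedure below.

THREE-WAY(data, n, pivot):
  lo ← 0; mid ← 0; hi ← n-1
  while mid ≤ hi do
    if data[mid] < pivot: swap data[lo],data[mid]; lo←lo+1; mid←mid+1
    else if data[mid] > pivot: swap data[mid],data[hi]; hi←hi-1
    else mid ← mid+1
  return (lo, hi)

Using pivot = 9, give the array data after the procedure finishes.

lo=0 mid=0 hi=7
9=9: mid=1
12>9: swap(1,7), hi=6 ⇒ [9,8,3,11,5,4,13,12]
8<9: swap(0,1), lo=1 mid=2 ⇒ [8,9,3,11,5,4,13,12]
3<9: swap(1,2), lo=2 mid=3 ⇒ [8,3,9,11,5,4,13,12]
11>9: swap(3,6), hi=5 ⇒ [8,3,9,13,5,4,11,12]
13>9: swap(3,5), hi=4 ⇒ [8,3,9,4,5,13,11,12]
4<9: swap(2,3), lo=3 mid=4 ⇒ [8,3,4,9,5,13,11,12]
5<9: swap(3,4), lo=4 mid=5 ⇒ [8,3,4,5,9,13,11,12]
done. lo=4 hi=4; data=[8,3,4,5,9,13,11,12]

[8,3,4,5,9,13,11,12]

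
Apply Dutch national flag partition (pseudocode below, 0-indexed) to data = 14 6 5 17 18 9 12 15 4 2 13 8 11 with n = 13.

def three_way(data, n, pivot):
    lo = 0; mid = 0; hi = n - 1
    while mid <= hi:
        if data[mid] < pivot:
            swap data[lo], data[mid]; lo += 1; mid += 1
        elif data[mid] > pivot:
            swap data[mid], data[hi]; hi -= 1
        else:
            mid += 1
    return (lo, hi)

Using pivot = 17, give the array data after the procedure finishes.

pivot = 17; lo=0, mid=0, hi=12
data[mid]=14<17: swap data[0],data[0]; lo=1,mid=1 → 14 6 5 17 18 9 12 15 4 2 13 8 11
data[mid]=6<17: swap data[1],data[1]; lo=2,mid=2 → 14 6 5 17 18 9 12 15 4 2 13 8 11
data[mid]=5<17: swap data[2],data[2]; lo=3,mid=3 → 14 6 5 17 18 9 12 15 4 2 13 8 11
data[mid]=17=17: mid=4
data[mid]=18>17: swap data[4],data[12]; hi=11 → 14 6 5 17 11 9 12 15 4 2 13 8 18
data[mid]=11<17: swap data[3],data[4]; lo=4,mid=5 → 14 6 5 11 17 9 12 15 4 2 13 8 18
data[mid]=9<17: swap data[4],data[5]; lo=5,mid=6 → 14 6 5 11 9 17 12 15 4 2 13 8 18
data[mid]=12<17: swap data[5],data[6]; lo=6,mid=7 → 14 6 5 11 9 12 17 15 4 2 13 8 18
data[mid]=15<17: swap data[6],data[7]; lo=7,mid=8 → 14 6 5 11 9 12 15 17 4 2 13 8 18
data[mid]=4<17: swap data[7],data[8]; lo=8,mid=9 → 14 6 5 11 9 12 15 4 17 2 13 8 18
data[mid]=2<17: swap data[8],data[9]; lo=9,mid=10 → 14 6 5 11 9 12 15 4 2 17 13 8 18
data[mid]=13<17: swap data[9],data[10]; lo=10,mid=11 → 14 6 5 11 9 12 15 4 2 13 17 8 18
data[mid]=8<17: swap data[10],data[11]; lo=11,mid=12 → 14 6 5 11 9 12 15 4 2 13 8 17 18
end: lo=11, hi=11; data = 14 6 5 11 9 12 15 4 2 13 8 17 18

14 6 5 11 9 12 15 4 2 13 8 17 18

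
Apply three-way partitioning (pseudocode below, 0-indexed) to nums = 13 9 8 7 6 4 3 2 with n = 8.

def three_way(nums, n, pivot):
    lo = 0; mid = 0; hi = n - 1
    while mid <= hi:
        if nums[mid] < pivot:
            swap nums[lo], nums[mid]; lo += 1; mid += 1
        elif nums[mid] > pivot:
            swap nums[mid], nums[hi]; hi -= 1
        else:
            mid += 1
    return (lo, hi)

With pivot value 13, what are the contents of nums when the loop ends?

9 8 7 6 4 3 2 13

lo=0 mid=0 hi=7
13=13: mid=1
9<13: swap(0,1), lo=1 mid=2 ⇒ 9 13 8 7 6 4 3 2
8<13: swap(1,2), lo=2 mid=3 ⇒ 9 8 13 7 6 4 3 2
7<13: swap(2,3), lo=3 mid=4 ⇒ 9 8 7 13 6 4 3 2
6<13: swap(3,4), lo=4 mid=5 ⇒ 9 8 7 6 13 4 3 2
4<13: swap(4,5), lo=5 mid=6 ⇒ 9 8 7 6 4 13 3 2
3<13: swap(5,6), lo=6 mid=7 ⇒ 9 8 7 6 4 3 13 2
2<13: swap(6,7), lo=7 mid=8 ⇒ 9 8 7 6 4 3 2 13
done. lo=7 hi=7; nums=9 8 7 6 4 3 2 13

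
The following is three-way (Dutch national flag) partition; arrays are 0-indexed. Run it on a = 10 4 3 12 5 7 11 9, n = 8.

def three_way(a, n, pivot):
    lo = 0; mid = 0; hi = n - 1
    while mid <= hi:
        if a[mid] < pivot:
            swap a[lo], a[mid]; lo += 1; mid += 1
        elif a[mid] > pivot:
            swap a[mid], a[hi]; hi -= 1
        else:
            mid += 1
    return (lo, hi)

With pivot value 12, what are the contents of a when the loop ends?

pivot = 12; lo=0, mid=0, hi=7
a[mid]=10<12: swap a[0],a[0]; lo=1,mid=1 → 10 4 3 12 5 7 11 9
a[mid]=4<12: swap a[1],a[1]; lo=2,mid=2 → 10 4 3 12 5 7 11 9
a[mid]=3<12: swap a[2],a[2]; lo=3,mid=3 → 10 4 3 12 5 7 11 9
a[mid]=12=12: mid=4
a[mid]=5<12: swap a[3],a[4]; lo=4,mid=5 → 10 4 3 5 12 7 11 9
a[mid]=7<12: swap a[4],a[5]; lo=5,mid=6 → 10 4 3 5 7 12 11 9
a[mid]=11<12: swap a[5],a[6]; lo=6,mid=7 → 10 4 3 5 7 11 12 9
a[mid]=9<12: swap a[6],a[7]; lo=7,mid=8 → 10 4 3 5 7 11 9 12
end: lo=7, hi=7; a = 10 4 3 5 7 11 9 12

10 4 3 5 7 11 9 12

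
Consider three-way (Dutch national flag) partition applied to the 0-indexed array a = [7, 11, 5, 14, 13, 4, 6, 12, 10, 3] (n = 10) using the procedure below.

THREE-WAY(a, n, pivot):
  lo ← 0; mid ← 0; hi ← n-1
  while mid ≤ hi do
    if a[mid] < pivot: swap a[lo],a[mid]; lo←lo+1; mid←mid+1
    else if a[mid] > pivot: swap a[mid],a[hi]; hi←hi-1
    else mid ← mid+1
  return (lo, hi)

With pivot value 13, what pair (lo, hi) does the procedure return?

(8, 8)

pivot = 13; lo=0, mid=0, hi=9
a[mid]=7<13: swap a[0],a[0]; lo=1,mid=1 → [7, 11, 5, 14, 13, 4, 6, 12, 10, 3]
a[mid]=11<13: swap a[1],a[1]; lo=2,mid=2 → [7, 11, 5, 14, 13, 4, 6, 12, 10, 3]
a[mid]=5<13: swap a[2],a[2]; lo=3,mid=3 → [7, 11, 5, 14, 13, 4, 6, 12, 10, 3]
a[mid]=14>13: swap a[3],a[9]; hi=8 → [7, 11, 5, 3, 13, 4, 6, 12, 10, 14]
a[mid]=3<13: swap a[3],a[3]; lo=4,mid=4 → [7, 11, 5, 3, 13, 4, 6, 12, 10, 14]
a[mid]=13=13: mid=5
a[mid]=4<13: swap a[4],a[5]; lo=5,mid=6 → [7, 11, 5, 3, 4, 13, 6, 12, 10, 14]
a[mid]=6<13: swap a[5],a[6]; lo=6,mid=7 → [7, 11, 5, 3, 4, 6, 13, 12, 10, 14]
a[mid]=12<13: swap a[6],a[7]; lo=7,mid=8 → [7, 11, 5, 3, 4, 6, 12, 13, 10, 14]
a[mid]=10<13: swap a[7],a[8]; lo=8,mid=9 → [7, 11, 5, 3, 4, 6, 12, 10, 13, 14]
end: lo=8, hi=8; a = [7, 11, 5, 3, 4, 6, 12, 10, 13, 14]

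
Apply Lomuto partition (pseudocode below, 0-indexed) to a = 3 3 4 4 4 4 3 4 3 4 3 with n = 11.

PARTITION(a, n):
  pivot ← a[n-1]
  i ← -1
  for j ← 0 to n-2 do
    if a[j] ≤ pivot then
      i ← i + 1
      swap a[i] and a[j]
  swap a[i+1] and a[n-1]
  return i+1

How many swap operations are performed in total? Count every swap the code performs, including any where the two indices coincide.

5

pivot = a[10] = 3; i = -1
j=0: a[0]=3 ≤ 3 → i=0, swap a[0],a[0] (no change) → 3 3 4 4 4 4 3 4 3 4 3
j=1: a[1]=3 ≤ 3 → i=1, swap a[1],a[1] (no change) → 3 3 4 4 4 4 3 4 3 4 3
j=2: a[2]=4 > 3 → no swap
j=3: a[3]=4 > 3 → no swap
j=4: a[4]=4 > 3 → no swap
j=5: a[5]=4 > 3 → no swap
j=6: a[6]=3 ≤ 3 → i=2, swap a[2],a[6] → 3 3 3 4 4 4 4 4 3 4 3
j=7: a[7]=4 > 3 → no swap
j=8: a[8]=3 ≤ 3 → i=3, swap a[3],a[8] → 3 3 3 3 4 4 4 4 4 4 3
j=9: a[9]=4 > 3 → no swap
final swap a[4],a[10] → 3 3 3 3 3 4 4 4 4 4 4; return 4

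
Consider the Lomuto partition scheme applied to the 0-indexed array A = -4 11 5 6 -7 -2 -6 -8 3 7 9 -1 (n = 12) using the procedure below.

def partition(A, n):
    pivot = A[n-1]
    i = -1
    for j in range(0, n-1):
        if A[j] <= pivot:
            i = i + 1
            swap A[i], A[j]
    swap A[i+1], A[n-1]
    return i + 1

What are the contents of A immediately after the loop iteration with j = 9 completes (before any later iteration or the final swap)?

-4 -7 -2 -6 -8 5 6 11 3 7 9 -1

pivot = A[11] = -1; i = -1
j=0: A[0]=-4 ≤ -1 → i=0, swap A[0],A[0] (no change) → -4 11 5 6 -7 -2 -6 -8 3 7 9 -1
j=1: A[1]=11 > -1 → no swap
j=2: A[2]=5 > -1 → no swap
j=3: A[3]=6 > -1 → no swap
j=4: A[4]=-7 ≤ -1 → i=1, swap A[1],A[4] → -4 -7 5 6 11 -2 -6 -8 3 7 9 -1
j=5: A[5]=-2 ≤ -1 → i=2, swap A[2],A[5] → -4 -7 -2 6 11 5 -6 -8 3 7 9 -1
j=6: A[6]=-6 ≤ -1 → i=3, swap A[3],A[6] → -4 -7 -2 -6 11 5 6 -8 3 7 9 -1
j=7: A[7]=-8 ≤ -1 → i=4, swap A[4],A[7] → -4 -7 -2 -6 -8 5 6 11 3 7 9 -1
j=8: A[8]=3 > -1 → no swap
j=9: A[9]=7 > -1 → no swap
(after j=9) A = -4 -7 -2 -6 -8 5 6 11 3 7 9 -1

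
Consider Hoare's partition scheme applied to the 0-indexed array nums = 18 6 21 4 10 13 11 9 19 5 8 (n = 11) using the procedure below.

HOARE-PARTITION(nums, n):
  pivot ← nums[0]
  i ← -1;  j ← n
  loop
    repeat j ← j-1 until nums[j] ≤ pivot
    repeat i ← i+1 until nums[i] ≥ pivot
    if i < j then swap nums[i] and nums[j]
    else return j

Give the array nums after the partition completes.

pivot=18
j stops at 10 (8), i stops at 0 (18); swap ⇒ 8 6 21 4 10 13 11 9 19 5 18
j stops at 9 (5), i stops at 2 (21); swap ⇒ 8 6 5 4 10 13 11 9 19 21 18
j stops at 7, i stops at 8; i≥j ⇒ return 7. nums=8 6 5 4 10 13 11 9 19 21 18

8 6 5 4 10 13 11 9 19 21 18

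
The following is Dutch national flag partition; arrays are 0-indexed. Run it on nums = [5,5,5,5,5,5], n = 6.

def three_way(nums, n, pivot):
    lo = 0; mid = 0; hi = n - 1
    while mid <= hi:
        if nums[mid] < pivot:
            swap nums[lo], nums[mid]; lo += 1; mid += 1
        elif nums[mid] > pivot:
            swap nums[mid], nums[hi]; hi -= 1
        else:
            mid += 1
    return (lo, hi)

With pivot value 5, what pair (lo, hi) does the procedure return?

(0, 5)

lo=0 mid=0 hi=5
5=5: mid=1
5=5: mid=2
5=5: mid=3
5=5: mid=4
5=5: mid=5
5=5: mid=6
done. lo=0 hi=5; nums=[5,5,5,5,5,5]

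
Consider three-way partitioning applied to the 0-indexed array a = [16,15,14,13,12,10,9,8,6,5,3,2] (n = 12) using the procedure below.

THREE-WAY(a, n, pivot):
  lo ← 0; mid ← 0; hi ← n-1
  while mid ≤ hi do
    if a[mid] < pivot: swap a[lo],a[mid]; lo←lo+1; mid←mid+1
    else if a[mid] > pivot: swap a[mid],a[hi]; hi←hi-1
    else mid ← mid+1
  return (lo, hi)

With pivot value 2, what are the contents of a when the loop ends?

pivot = 2; lo=0, mid=0, hi=11
a[mid]=16>2: swap a[0],a[11]; hi=10 → [2,15,14,13,12,10,9,8,6,5,3,16]
a[mid]=2=2: mid=1
a[mid]=15>2: swap a[1],a[10]; hi=9 → [2,3,14,13,12,10,9,8,6,5,15,16]
a[mid]=3>2: swap a[1],a[9]; hi=8 → [2,5,14,13,12,10,9,8,6,3,15,16]
a[mid]=5>2: swap a[1],a[8]; hi=7 → [2,6,14,13,12,10,9,8,5,3,15,16]
a[mid]=6>2: swap a[1],a[7]; hi=6 → [2,8,14,13,12,10,9,6,5,3,15,16]
a[mid]=8>2: swap a[1],a[6]; hi=5 → [2,9,14,13,12,10,8,6,5,3,15,16]
a[mid]=9>2: swap a[1],a[5]; hi=4 → [2,10,14,13,12,9,8,6,5,3,15,16]
a[mid]=10>2: swap a[1],a[4]; hi=3 → [2,12,14,13,10,9,8,6,5,3,15,16]
a[mid]=12>2: swap a[1],a[3]; hi=2 → [2,13,14,12,10,9,8,6,5,3,15,16]
a[mid]=13>2: swap a[1],a[2]; hi=1 → [2,14,13,12,10,9,8,6,5,3,15,16]
a[mid]=14>2: swap a[1],a[1]; hi=0 → [2,14,13,12,10,9,8,6,5,3,15,16]
end: lo=0, hi=0; a = [2,14,13,12,10,9,8,6,5,3,15,16]

[2,14,13,12,10,9,8,6,5,3,15,16]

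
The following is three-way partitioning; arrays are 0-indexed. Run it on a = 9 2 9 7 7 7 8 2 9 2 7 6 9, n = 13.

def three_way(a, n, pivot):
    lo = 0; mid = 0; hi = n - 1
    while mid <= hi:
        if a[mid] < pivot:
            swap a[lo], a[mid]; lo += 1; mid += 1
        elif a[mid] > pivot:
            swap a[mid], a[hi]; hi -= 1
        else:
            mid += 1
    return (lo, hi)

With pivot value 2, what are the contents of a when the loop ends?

pivot = 2; lo=0, mid=0, hi=12
a[mid]=9>2: swap a[0],a[12]; hi=11 → 9 2 9 7 7 7 8 2 9 2 7 6 9
a[mid]=9>2: swap a[0],a[11]; hi=10 → 6 2 9 7 7 7 8 2 9 2 7 9 9
a[mid]=6>2: swap a[0],a[10]; hi=9 → 7 2 9 7 7 7 8 2 9 2 6 9 9
a[mid]=7>2: swap a[0],a[9]; hi=8 → 2 2 9 7 7 7 8 2 9 7 6 9 9
a[mid]=2=2: mid=1
a[mid]=2=2: mid=2
a[mid]=9>2: swap a[2],a[8]; hi=7 → 2 2 9 7 7 7 8 2 9 7 6 9 9
a[mid]=9>2: swap a[2],a[7]; hi=6 → 2 2 2 7 7 7 8 9 9 7 6 9 9
a[mid]=2=2: mid=3
a[mid]=7>2: swap a[3],a[6]; hi=5 → 2 2 2 8 7 7 7 9 9 7 6 9 9
a[mid]=8>2: swap a[3],a[5]; hi=4 → 2 2 2 7 7 8 7 9 9 7 6 9 9
a[mid]=7>2: swap a[3],a[4]; hi=3 → 2 2 2 7 7 8 7 9 9 7 6 9 9
a[mid]=7>2: swap a[3],a[3]; hi=2 → 2 2 2 7 7 8 7 9 9 7 6 9 9
end: lo=0, hi=2; a = 2 2 2 7 7 8 7 9 9 7 6 9 9

2 2 2 7 7 8 7 9 9 7 6 9 9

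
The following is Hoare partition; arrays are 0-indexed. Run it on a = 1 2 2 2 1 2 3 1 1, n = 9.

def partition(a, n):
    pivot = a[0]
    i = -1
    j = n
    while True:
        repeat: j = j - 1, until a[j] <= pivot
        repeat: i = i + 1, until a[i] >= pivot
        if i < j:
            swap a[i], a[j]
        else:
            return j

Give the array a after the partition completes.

1 1 1 2 2 2 3 2 1

pivot = a[0] = 1; i = -1, j = 9
j→8 (a[8]=1≤1), i→0 (a[0]=1≥1); i<j, swap → 1 2 2 2 1 2 3 1 1
j→7 (a[7]=1≤1), i→1 (a[1]=2≥1); i<j, swap → 1 1 2 2 1 2 3 2 1
j→4 (a[4]=1≤1), i→2 (a[2]=2≥1); i<j, swap → 1 1 1 2 2 2 3 2 1
j→2, i→3; i≥j, return j=2. a = 1 1 1 2 2 2 3 2 1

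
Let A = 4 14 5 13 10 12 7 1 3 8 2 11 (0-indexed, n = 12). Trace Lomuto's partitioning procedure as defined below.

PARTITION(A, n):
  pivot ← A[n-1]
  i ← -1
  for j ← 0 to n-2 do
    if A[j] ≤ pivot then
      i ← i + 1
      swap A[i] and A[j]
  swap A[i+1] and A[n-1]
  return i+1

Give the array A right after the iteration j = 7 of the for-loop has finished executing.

pivot=11, i=-1
j=0: 4≤11, i=0, swap(0,0) ⇒ 4 14 5 13 10 12 7 1 3 8 2 11
j=1: 14>11, skip
j=2: 5≤11, i=1, swap(1,2) ⇒ 4 5 14 13 10 12 7 1 3 8 2 11
j=3: 13>11, skip
j=4: 10≤11, i=2, swap(2,4) ⇒ 4 5 10 13 14 12 7 1 3 8 2 11
j=5: 12>11, skip
j=6: 7≤11, i=3, swap(3,6) ⇒ 4 5 10 7 14 12 13 1 3 8 2 11
j=7: 1≤11, i=4, swap(4,7) ⇒ 4 5 10 7 1 12 13 14 3 8 2 11
(after j=7) A = 4 5 10 7 1 12 13 14 3 8 2 11

4 5 10 7 1 12 13 14 3 8 2 11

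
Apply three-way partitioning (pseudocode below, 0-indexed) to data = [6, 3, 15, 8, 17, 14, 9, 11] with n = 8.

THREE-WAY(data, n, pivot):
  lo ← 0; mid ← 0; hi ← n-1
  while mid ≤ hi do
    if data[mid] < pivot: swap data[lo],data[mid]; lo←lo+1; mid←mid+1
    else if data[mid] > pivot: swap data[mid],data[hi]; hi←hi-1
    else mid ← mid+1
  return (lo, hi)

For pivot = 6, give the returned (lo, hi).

(1, 1)

pivot = 6; lo=0, mid=0, hi=7
data[mid]=6=6: mid=1
data[mid]=3<6: swap data[0],data[1]; lo=1,mid=2 → [3, 6, 15, 8, 17, 14, 9, 11]
data[mid]=15>6: swap data[2],data[7]; hi=6 → [3, 6, 11, 8, 17, 14, 9, 15]
data[mid]=11>6: swap data[2],data[6]; hi=5 → [3, 6, 9, 8, 17, 14, 11, 15]
data[mid]=9>6: swap data[2],data[5]; hi=4 → [3, 6, 14, 8, 17, 9, 11, 15]
data[mid]=14>6: swap data[2],data[4]; hi=3 → [3, 6, 17, 8, 14, 9, 11, 15]
data[mid]=17>6: swap data[2],data[3]; hi=2 → [3, 6, 8, 17, 14, 9, 11, 15]
data[mid]=8>6: swap data[2],data[2]; hi=1 → [3, 6, 8, 17, 14, 9, 11, 15]
end: lo=1, hi=1; data = [3, 6, 8, 17, 14, 9, 11, 15]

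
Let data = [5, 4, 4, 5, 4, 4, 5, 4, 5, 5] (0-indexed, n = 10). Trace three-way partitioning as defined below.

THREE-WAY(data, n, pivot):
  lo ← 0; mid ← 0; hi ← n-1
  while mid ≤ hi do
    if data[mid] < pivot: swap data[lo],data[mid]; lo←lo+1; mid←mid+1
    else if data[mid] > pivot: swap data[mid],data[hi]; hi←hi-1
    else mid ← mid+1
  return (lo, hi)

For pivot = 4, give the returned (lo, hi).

lo=0 mid=0 hi=9
5>4: swap(0,9), hi=8 ⇒ [5, 4, 4, 5, 4, 4, 5, 4, 5, 5]
5>4: swap(0,8), hi=7 ⇒ [5, 4, 4, 5, 4, 4, 5, 4, 5, 5]
5>4: swap(0,7), hi=6 ⇒ [4, 4, 4, 5, 4, 4, 5, 5, 5, 5]
4=4: mid=1
4=4: mid=2
4=4: mid=3
5>4: swap(3,6), hi=5 ⇒ [4, 4, 4, 5, 4, 4, 5, 5, 5, 5]
5>4: swap(3,5), hi=4 ⇒ [4, 4, 4, 4, 4, 5, 5, 5, 5, 5]
4=4: mid=4
4=4: mid=5
done. lo=0 hi=4; data=[4, 4, 4, 4, 4, 5, 5, 5, 5, 5]

(0, 4)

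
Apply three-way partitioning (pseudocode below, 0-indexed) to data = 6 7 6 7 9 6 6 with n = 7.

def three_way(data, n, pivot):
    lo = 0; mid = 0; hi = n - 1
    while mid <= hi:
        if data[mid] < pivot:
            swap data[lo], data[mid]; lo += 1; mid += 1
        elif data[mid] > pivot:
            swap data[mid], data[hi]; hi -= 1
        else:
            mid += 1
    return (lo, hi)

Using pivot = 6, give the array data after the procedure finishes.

lo=0 mid=0 hi=6
6=6: mid=1
7>6: swap(1,6), hi=5 ⇒ 6 6 6 7 9 6 7
6=6: mid=2
6=6: mid=3
7>6: swap(3,5), hi=4 ⇒ 6 6 6 6 9 7 7
6=6: mid=4
9>6: swap(4,4), hi=3 ⇒ 6 6 6 6 9 7 7
done. lo=0 hi=3; data=6 6 6 6 9 7 7

6 6 6 6 9 7 7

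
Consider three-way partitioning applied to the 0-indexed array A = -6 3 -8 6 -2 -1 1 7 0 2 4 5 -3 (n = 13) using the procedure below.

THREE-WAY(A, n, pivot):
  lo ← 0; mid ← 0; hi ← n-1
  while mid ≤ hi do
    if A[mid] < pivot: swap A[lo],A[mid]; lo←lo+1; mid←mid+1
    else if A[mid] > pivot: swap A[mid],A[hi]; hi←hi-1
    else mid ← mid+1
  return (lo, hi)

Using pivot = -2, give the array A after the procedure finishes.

-6 -3 -8 -2 -1 1 7 0 2 4 5 6 3

lo=0 mid=0 hi=12
-6<-2: swap(0,0), lo=1 mid=1 ⇒ -6 3 -8 6 -2 -1 1 7 0 2 4 5 -3
3>-2: swap(1,12), hi=11 ⇒ -6 -3 -8 6 -2 -1 1 7 0 2 4 5 3
-3<-2: swap(1,1), lo=2 mid=2 ⇒ -6 -3 -8 6 -2 -1 1 7 0 2 4 5 3
-8<-2: swap(2,2), lo=3 mid=3 ⇒ -6 -3 -8 6 -2 -1 1 7 0 2 4 5 3
6>-2: swap(3,11), hi=10 ⇒ -6 -3 -8 5 -2 -1 1 7 0 2 4 6 3
5>-2: swap(3,10), hi=9 ⇒ -6 -3 -8 4 -2 -1 1 7 0 2 5 6 3
4>-2: swap(3,9), hi=8 ⇒ -6 -3 -8 2 -2 -1 1 7 0 4 5 6 3
2>-2: swap(3,8), hi=7 ⇒ -6 -3 -8 0 -2 -1 1 7 2 4 5 6 3
0>-2: swap(3,7), hi=6 ⇒ -6 -3 -8 7 -2 -1 1 0 2 4 5 6 3
7>-2: swap(3,6), hi=5 ⇒ -6 -3 -8 1 -2 -1 7 0 2 4 5 6 3
1>-2: swap(3,5), hi=4 ⇒ -6 -3 -8 -1 -2 1 7 0 2 4 5 6 3
-1>-2: swap(3,4), hi=3 ⇒ -6 -3 -8 -2 -1 1 7 0 2 4 5 6 3
-2=-2: mid=4
done. lo=3 hi=3; A=-6 -3 -8 -2 -1 1 7 0 2 4 5 6 3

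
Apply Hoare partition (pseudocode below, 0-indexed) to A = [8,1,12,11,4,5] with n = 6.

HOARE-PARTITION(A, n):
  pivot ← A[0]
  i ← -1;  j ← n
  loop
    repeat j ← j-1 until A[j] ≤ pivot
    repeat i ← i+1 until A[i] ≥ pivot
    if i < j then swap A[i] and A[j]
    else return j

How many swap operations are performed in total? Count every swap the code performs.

pivot = A[0] = 8; i = -1, j = 6
j→5 (A[5]=5≤8), i→0 (A[0]=8≥8); i<j, swap → [5,1,12,11,4,8]
j→4 (A[4]=4≤8), i→2 (A[2]=12≥8); i<j, swap → [5,1,4,11,12,8]
j→2, i→3; i≥j, return j=2. A = [5,1,4,11,12,8]

2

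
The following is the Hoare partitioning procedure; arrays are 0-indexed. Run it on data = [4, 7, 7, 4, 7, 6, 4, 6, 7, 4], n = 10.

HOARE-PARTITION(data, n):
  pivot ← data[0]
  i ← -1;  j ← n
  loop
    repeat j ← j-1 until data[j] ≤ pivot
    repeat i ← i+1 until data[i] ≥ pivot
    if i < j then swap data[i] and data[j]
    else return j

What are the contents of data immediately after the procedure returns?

[4, 4, 4, 7, 7, 6, 7, 6, 7, 4]

pivot=4
j stops at 9 (4), i stops at 0 (4); swap ⇒ [4, 7, 7, 4, 7, 6, 4, 6, 7, 4]
j stops at 6 (4), i stops at 1 (7); swap ⇒ [4, 4, 7, 4, 7, 6, 7, 6, 7, 4]
j stops at 3 (4), i stops at 2 (7); swap ⇒ [4, 4, 4, 7, 7, 6, 7, 6, 7, 4]
j stops at 2, i stops at 3; i≥j ⇒ return 2. data=[4, 4, 4, 7, 7, 6, 7, 6, 7, 4]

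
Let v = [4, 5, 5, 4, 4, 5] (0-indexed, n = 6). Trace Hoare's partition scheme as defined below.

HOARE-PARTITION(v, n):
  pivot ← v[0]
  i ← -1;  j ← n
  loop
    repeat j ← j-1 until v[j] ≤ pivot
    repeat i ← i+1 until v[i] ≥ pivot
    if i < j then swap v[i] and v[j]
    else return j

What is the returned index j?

pivot = v[0] = 4; i = -1, j = 6
j→4 (v[4]=4≤4), i→0 (v[0]=4≥4); i<j, swap → [4, 5, 5, 4, 4, 5]
j→3 (v[3]=4≤4), i→1 (v[1]=5≥4); i<j, swap → [4, 4, 5, 5, 4, 5]
j→1, i→2; i≥j, return j=1. v = [4, 4, 5, 5, 4, 5]

1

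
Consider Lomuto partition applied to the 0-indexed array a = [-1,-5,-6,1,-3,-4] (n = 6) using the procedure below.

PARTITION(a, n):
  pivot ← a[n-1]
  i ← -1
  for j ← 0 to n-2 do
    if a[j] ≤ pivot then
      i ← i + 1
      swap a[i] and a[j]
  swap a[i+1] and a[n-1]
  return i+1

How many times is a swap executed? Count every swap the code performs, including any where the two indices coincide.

3

pivot=-4, i=-1
j=0: -1>-4, skip
j=1: -5≤-4, i=0, swap(0,1) ⇒ [-5,-1,-6,1,-3,-4]
j=2: -6≤-4, i=1, swap(1,2) ⇒ [-5,-6,-1,1,-3,-4]
j=3: 1>-4, skip
j=4: -3>-4, skip
swap(2,5) ⇒ [-5,-6,-4,1,-3,-1]; return 2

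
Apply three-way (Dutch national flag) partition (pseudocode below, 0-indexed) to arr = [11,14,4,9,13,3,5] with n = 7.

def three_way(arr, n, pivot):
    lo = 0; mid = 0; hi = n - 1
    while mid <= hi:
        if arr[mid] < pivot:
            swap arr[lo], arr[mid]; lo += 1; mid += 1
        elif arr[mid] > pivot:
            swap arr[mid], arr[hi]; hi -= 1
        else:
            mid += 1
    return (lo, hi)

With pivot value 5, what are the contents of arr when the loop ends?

lo=0 mid=0 hi=6
11>5: swap(0,6), hi=5 ⇒ [5,14,4,9,13,3,11]
5=5: mid=1
14>5: swap(1,5), hi=4 ⇒ [5,3,4,9,13,14,11]
3<5: swap(0,1), lo=1 mid=2 ⇒ [3,5,4,9,13,14,11]
4<5: swap(1,2), lo=2 mid=3 ⇒ [3,4,5,9,13,14,11]
9>5: swap(3,4), hi=3 ⇒ [3,4,5,13,9,14,11]
13>5: swap(3,3), hi=2 ⇒ [3,4,5,13,9,14,11]
done. lo=2 hi=2; arr=[3,4,5,13,9,14,11]

[3,4,5,13,9,14,11]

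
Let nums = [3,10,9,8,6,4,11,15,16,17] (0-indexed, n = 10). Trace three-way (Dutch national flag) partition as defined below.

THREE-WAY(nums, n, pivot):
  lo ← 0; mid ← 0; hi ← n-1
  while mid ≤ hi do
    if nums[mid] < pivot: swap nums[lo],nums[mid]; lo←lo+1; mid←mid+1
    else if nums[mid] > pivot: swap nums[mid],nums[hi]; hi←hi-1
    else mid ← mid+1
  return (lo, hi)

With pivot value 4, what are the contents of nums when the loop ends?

[3,4,8,6,9,11,15,16,17,10]

pivot = 4; lo=0, mid=0, hi=9
nums[mid]=3<4: swap nums[0],nums[0]; lo=1,mid=1 → [3,10,9,8,6,4,11,15,16,17]
nums[mid]=10>4: swap nums[1],nums[9]; hi=8 → [3,17,9,8,6,4,11,15,16,10]
nums[mid]=17>4: swap nums[1],nums[8]; hi=7 → [3,16,9,8,6,4,11,15,17,10]
nums[mid]=16>4: swap nums[1],nums[7]; hi=6 → [3,15,9,8,6,4,11,16,17,10]
nums[mid]=15>4: swap nums[1],nums[6]; hi=5 → [3,11,9,8,6,4,15,16,17,10]
nums[mid]=11>4: swap nums[1],nums[5]; hi=4 → [3,4,9,8,6,11,15,16,17,10]
nums[mid]=4=4: mid=2
nums[mid]=9>4: swap nums[2],nums[4]; hi=3 → [3,4,6,8,9,11,15,16,17,10]
nums[mid]=6>4: swap nums[2],nums[3]; hi=2 → [3,4,8,6,9,11,15,16,17,10]
nums[mid]=8>4: swap nums[2],nums[2]; hi=1 → [3,4,8,6,9,11,15,16,17,10]
end: lo=1, hi=1; nums = [3,4,8,6,9,11,15,16,17,10]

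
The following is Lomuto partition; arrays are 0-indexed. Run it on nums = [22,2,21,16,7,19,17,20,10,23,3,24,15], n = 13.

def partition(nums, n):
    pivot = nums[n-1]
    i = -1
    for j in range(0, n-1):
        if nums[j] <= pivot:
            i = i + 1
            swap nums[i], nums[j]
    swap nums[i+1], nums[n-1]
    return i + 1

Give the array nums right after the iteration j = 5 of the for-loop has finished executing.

[2,7,21,16,22,19,17,20,10,23,3,24,15]

pivot = nums[12] = 15; i = -1
j=0: nums[0]=22 > 15 → no swap
j=1: nums[1]=2 ≤ 15 → i=0, swap nums[0],nums[1] → [2,22,21,16,7,19,17,20,10,23,3,24,15]
j=2: nums[2]=21 > 15 → no swap
j=3: nums[3]=16 > 15 → no swap
j=4: nums[4]=7 ≤ 15 → i=1, swap nums[1],nums[4] → [2,7,21,16,22,19,17,20,10,23,3,24,15]
j=5: nums[5]=19 > 15 → no swap
(after j=5) nums = [2,7,21,16,22,19,17,20,10,23,3,24,15]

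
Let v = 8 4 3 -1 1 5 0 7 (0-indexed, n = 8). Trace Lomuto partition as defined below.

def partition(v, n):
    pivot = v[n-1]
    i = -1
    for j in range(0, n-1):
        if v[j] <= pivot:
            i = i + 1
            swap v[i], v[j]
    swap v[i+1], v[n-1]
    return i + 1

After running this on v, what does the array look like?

pivot=7, i=-1
j=0: 8>7, skip
j=1: 4≤7, i=0, swap(0,1) ⇒ 4 8 3 -1 1 5 0 7
j=2: 3≤7, i=1, swap(1,2) ⇒ 4 3 8 -1 1 5 0 7
j=3: -1≤7, i=2, swap(2,3) ⇒ 4 3 -1 8 1 5 0 7
j=4: 1≤7, i=3, swap(3,4) ⇒ 4 3 -1 1 8 5 0 7
j=5: 5≤7, i=4, swap(4,5) ⇒ 4 3 -1 1 5 8 0 7
j=6: 0≤7, i=5, swap(5,6) ⇒ 4 3 -1 1 5 0 8 7
swap(6,7) ⇒ 4 3 -1 1 5 0 7 8; return 6

4 3 -1 1 5 0 7 8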